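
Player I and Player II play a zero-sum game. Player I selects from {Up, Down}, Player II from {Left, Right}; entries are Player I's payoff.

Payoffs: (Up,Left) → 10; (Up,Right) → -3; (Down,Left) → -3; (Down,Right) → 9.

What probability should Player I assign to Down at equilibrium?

13/25

Row minima: Up → -3, Down → -3; maximin = -3.
Column maxima: Left → 10, Right → 9; minimax = 9.
-3 ≠ 9, so there is no saddle point; optimal play is mixed.
Let Player I play Up with probability p. Expected payoff against Left: 10p + (-3)(1−p) = 13p − 3; against Right: (-3)p + 9(1−p) = −12p + 9.
Setting these equal: 13p − 3 = −12p + 9 ⇒ 25p = 12 ⇒ p = 12/25, and the value is (13)·(12/25) − 3 = 81/25.
For Player II: with q = P(Left), equating Up's and Down's payoffs gives 13q − 3 = −12q + 9 ⇒ q = 12/25.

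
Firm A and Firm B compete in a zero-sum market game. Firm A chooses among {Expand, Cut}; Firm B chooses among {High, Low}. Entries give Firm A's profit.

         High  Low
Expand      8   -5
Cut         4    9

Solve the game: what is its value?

Row minima: Expand → -5, Cut → 4; maximin = 4.
Column maxima: High → 8, Low → 9; minimax = 8.
4 ≠ 8, so there is no saddle point; optimal play is mixed.
Let Firm A play Expand with probability p. Expected payoff against High: 8p + 4(1−p) = 4p + 4; against Low: (-5)p + 9(1−p) = −14p + 9.
Setting these equal: 4p + 4 = −14p + 9 ⇒ 18p = 5 ⇒ p = 5/18, and the value is (4)·(5/18) + 4 = 46/9.
For Firm B: with q = P(High), equating Expand's and Cut's payoffs gives 13q − 5 = −5q + 9 ⇒ q = 7/9.

46/9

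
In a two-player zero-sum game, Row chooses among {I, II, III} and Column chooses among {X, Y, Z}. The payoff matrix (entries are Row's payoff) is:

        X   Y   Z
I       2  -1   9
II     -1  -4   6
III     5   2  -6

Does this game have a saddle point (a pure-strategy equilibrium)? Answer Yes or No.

No

Row minima: I → -1, II → -4, III → -6; maximin = -1.
Column maxima: X → 5, Y → 2, Z → 9; minimax = 2.
-1 ≠ 2, so no pure-strategy equilibrium exists.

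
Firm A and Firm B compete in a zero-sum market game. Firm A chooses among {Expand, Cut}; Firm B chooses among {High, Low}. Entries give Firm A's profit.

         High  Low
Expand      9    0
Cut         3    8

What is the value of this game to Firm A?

36/7

Row minima: Expand → 0, Cut → 3; maximin = 3.
Column maxima: High → 9, Low → 8; minimax = 8.
3 ≠ 8, so there is no saddle point; optimal play is mixed.
Let Firm A play Expand with probability p. Expected payoff against High: 9p + 3(1−p) = 6p + 3; against Low: 0p + 8(1−p) = −8p + 8.
Setting these equal: 6p + 3 = −8p + 8 ⇒ 14p = 5 ⇒ p = 5/14, and the value is (6)·(5/14) + 3 = 36/7.
For Firm B: with q = P(High), equating Expand's and Cut's payoffs gives 9q = −5q + 8 ⇒ q = 4/7.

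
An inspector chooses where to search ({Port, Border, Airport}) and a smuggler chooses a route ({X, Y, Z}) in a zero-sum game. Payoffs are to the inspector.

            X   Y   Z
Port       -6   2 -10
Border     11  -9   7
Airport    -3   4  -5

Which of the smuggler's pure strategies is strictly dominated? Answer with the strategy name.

X

Z holds the inspector's payoff strictly below X in every row: -10 < -6, 7 < 11, -5 < -3.
So X is strictly dominated for the smuggler.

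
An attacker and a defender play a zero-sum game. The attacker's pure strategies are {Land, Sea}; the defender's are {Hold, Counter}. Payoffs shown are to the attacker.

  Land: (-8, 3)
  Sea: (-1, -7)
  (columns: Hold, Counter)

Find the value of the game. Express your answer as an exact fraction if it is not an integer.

Row minima: Land → -8, Sea → -7; maximin = -7.
Column maxima: Hold → -1, Counter → 3; minimax = -1.
-7 ≠ -1, so there is no saddle point; optimal play is mixed.
Let the attacker play Land with probability p. Expected payoff against Hold: (-8)p + (-1)(1−p) = −7p − 1; against Counter: 3p + (-7)(1−p) = 10p − 7.
Setting these equal: −7p − 1 = 10p − 7 ⇒ −17p = -6 ⇒ p = 6/17, and the value is (-7)·(6/17) − 1 = -59/17.
For the defender: with q = P(Hold), equating Land's and Sea's payoffs gives −11q + 3 = 6q − 7 ⇒ q = 10/17.

-59/17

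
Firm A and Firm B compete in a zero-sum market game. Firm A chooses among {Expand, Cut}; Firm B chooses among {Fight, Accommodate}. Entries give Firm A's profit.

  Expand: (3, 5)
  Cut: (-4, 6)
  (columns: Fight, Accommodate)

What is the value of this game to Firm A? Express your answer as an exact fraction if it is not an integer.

Row minima: Expand → 3, Cut → -4; maximin = 3.
Column maxima: Fight → 3, Accommodate → 6; minimax = 3.
Since maximin = minimax = 3, there is a saddle point and the value is 3.

3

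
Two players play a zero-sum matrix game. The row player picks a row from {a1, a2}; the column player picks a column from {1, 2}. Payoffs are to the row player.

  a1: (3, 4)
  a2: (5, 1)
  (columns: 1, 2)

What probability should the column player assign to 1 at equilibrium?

3/5

Row minima: a1 → 3, a2 → 1; maximin = 3.
Column maxima: 1 → 5, 2 → 4; minimax = 4.
3 ≠ 4, so there is no saddle point; optimal play is mixed.
Let the row player play a1 with probability p. Expected payoff against 1: 3p + 5(1−p) = −2p + 5; against 2: 4p + 1(1−p) = 3p + 1.
Setting these equal: −2p + 5 = 3p + 1 ⇒ −5p = -4 ⇒ p = 4/5, and the value is (-2)·(4/5) + 5 = 17/5.
For the column player: with q = P(1), equating a1's and a2's payoffs gives −q + 4 = 4q + 1 ⇒ q = 3/5.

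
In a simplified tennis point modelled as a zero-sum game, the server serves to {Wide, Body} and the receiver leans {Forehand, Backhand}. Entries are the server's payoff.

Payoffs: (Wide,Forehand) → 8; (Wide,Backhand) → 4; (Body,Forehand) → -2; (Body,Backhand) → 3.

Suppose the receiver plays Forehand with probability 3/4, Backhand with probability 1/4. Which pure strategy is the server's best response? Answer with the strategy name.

Expected payoff of Wide: (3/4)·8 + (1/4)·4 = 7.
Expected payoff of Body: (3/4)·(-2) + (1/4)·3 = -3/4.
The largest is 7, so the server's best response is Wide.

Wide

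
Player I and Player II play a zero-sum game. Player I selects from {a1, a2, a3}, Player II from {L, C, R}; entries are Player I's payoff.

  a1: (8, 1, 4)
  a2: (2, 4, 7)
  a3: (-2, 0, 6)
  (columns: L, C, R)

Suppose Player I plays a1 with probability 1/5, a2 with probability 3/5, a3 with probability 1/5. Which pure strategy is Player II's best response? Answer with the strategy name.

If Player II plays L, Player I's expected payoff is (1/5)·8 + (3/5)·2 + (1/5)·(-2) = 12/5.
If Player II plays C, Player I's expected payoff is (1/5)·1 + (3/5)·4 + (1/5)·0 = 13/5.
If Player II plays R, Player I's expected payoff is (1/5)·4 + (3/5)·7 + (1/5)·6 = 31/5.
Player II minimizes Player I's payoff; the smallest is 12/5, so the best response is L.

L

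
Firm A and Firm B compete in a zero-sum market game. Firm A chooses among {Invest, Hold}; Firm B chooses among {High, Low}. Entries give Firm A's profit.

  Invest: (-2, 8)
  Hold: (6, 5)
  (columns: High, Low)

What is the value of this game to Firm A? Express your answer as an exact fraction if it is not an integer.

58/11

Row minima: Invest → -2, Hold → 5; maximin = 5.
Column maxima: High → 6, Low → 8; minimax = 6.
5 ≠ 6, so there is no saddle point; optimal play is mixed.
Let Firm A play Invest with probability p. Expected payoff against High: (-2)p + 6(1−p) = −8p + 6; against Low: 8p + 5(1−p) = 3p + 5.
Setting these equal: −8p + 6 = 3p + 5 ⇒ −11p = -1 ⇒ p = 1/11, and the value is (-8)·(1/11) + 6 = 58/11.
For Firm B: with q = P(High), equating Invest's and Hold's payoffs gives −10q + 8 = q + 5 ⇒ q = 3/11.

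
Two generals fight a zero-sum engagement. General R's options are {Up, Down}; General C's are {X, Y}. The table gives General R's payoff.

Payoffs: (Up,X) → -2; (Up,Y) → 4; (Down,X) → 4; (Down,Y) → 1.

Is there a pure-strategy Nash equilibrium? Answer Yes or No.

No

Row minima: Up → -2, Down → 1; maximin = 1.
Column maxima: X → 4, Y → 4; minimax = 4.
1 ≠ 4, so no pure-strategy equilibrium exists.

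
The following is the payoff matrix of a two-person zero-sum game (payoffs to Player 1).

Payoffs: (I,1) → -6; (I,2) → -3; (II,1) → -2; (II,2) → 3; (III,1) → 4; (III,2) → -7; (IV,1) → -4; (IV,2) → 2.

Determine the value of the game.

Row minima: I → -6, II → -2, III → -7, IV → -4; maximin = -2.
Column maxima: 1 → 4, 2 → 3; minimax = 3.
-2 ≠ 3, so there is no saddle point; optimal play is mixed.
I is strictly dominated by II, so Player 1 never plays it.
IV is strictly dominated by II, so Player 1 never plays it.
On the remaining 2×2 (II, III vs 1, 2):
Let Player 1 play II with probability p. Expected payoff against 1: (-2)p + 4(1−p) = −6p + 4; against 2: 3p + (-7)(1−p) = 10p − 7.
Setting these equal: −6p + 4 = 10p − 7 ⇒ −16p = -11 ⇒ p = 11/16, and the value is (-6)·(11/16) + 4 = -1/8.
For Player 2: with q = P(1), equating II's and III's payoffs gives −5q + 3 = 11q − 7 ⇒ q = 5/8.

-1/8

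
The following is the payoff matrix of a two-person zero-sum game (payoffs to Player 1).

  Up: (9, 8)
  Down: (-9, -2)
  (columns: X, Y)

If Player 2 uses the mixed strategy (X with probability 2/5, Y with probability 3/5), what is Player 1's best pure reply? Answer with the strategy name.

Up

Expected payoff of Up: (2/5)·9 + (3/5)·8 = 42/5.
Expected payoff of Down: (2/5)·(-9) + (3/5)·(-2) = -24/5.
The largest is 42/5, so Player 1's best response is Up.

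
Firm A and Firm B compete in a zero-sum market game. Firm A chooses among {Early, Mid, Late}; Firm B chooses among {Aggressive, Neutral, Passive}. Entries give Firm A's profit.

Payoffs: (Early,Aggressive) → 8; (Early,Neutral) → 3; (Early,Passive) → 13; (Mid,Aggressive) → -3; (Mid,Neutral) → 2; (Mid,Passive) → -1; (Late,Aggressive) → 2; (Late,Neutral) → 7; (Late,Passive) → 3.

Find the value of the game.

5

Row minima: Early → 3, Mid → -3, Late → 2; maximin = 3.
Column maxima: Aggressive → 8, Neutral → 7, Passive → 13; minimax = 7.
3 ≠ 7, so there is no saddle point; optimal play is mixed.
Mid is strictly dominated by Early, so Firm A never plays it.
Passive is strictly dominated by Aggressive (it gives Firm A strictly more in every row), so Firm B never plays it.
On the remaining 2×2 (Early, Late vs Aggressive, Neutral):
Let Firm A play Early with probability p. Expected payoff against Aggressive: 8p + 2(1−p) = 6p + 2; against Neutral: 3p + 7(1−p) = −4p + 7.
Setting these equal: 6p + 2 = −4p + 7 ⇒ 10p = 5 ⇒ p = 1/2, and the value is (6)·(1/2) + 2 = 5.
For Firm B: with q = P(Aggressive), equating Early's and Late's payoffs gives 5q + 3 = −5q + 7 ⇒ q = 2/5.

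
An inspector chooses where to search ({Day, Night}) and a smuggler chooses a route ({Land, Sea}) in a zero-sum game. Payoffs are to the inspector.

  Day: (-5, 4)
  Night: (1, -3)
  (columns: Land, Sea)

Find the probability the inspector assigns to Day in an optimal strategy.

4/13

Row minima: Day → -5, Night → -3; maximin = -3.
Column maxima: Land → 1, Sea → 4; minimax = 1.
-3 ≠ 1, so there is no saddle point; optimal play is mixed.
Let the inspector play Day with probability p. Expected payoff against Land: (-5)p + 1(1−p) = −6p + 1; against Sea: 4p + (-3)(1−p) = 7p − 3.
Setting these equal: −6p + 1 = 7p − 3 ⇒ −13p = -4 ⇒ p = 4/13, and the value is (-6)·(4/13) + 1 = -11/13.
For the smuggler: with q = P(Land), equating Day's and Night's payoffs gives −9q + 4 = 4q − 3 ⇒ q = 7/13.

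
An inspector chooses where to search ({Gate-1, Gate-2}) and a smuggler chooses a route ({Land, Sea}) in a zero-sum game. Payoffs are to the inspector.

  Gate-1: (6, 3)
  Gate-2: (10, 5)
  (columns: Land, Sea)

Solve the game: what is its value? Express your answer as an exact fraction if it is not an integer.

5

Row minima: Gate-1 → 3, Gate-2 → 5; maximin = 5.
Column maxima: Land → 10, Sea → 5; minimax = 5.
Since maximin = minimax = 5, there is a saddle point and the value is 5.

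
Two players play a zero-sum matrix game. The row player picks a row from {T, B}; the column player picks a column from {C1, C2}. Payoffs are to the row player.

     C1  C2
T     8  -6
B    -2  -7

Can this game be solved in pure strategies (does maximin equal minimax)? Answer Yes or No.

Row minima: T → -6, B → -7; maximin = -6.
Column maxima: C1 → 8, C2 → -6; minimax = -6.
maximin = minimax = -6, so a saddle point exists.

Yes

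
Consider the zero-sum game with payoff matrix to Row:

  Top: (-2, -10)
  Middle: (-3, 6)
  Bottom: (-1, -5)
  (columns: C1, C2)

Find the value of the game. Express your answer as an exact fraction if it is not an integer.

-21/13

Row minima: Top → -10, Middle → -3, Bottom → -5; maximin = -3.
Column maxima: C1 → -1, C2 → 6; minimax = -1.
-3 ≠ -1, so there is no saddle point; optimal play is mixed.
Top is strictly dominated by Bottom, so Row never plays it.
On the remaining 2×2 (Middle, Bottom vs C1, C2):
Let Row play Middle with probability p. Expected payoff against C1: (-3)p + (-1)(1−p) = −2p − 1; against C2: 6p + (-5)(1−p) = 11p − 5.
Setting these equal: −2p − 1 = 11p − 5 ⇒ −13p = -4 ⇒ p = 4/13, and the value is (-2)·(4/13) − 1 = -21/13.
For Column: with q = P(C1), equating Middle's and Bottom's payoffs gives −9q + 6 = 4q − 5 ⇒ q = 11/13.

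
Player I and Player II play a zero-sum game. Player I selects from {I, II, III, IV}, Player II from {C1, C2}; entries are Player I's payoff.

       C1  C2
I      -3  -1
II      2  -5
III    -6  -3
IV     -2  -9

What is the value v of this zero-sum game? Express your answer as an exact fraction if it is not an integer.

-17/9

Row minima: I → -3, II → -5, III → -6, IV → -9; maximin = -3.
Column maxima: C1 → 2, C2 → -1; minimax = -1.
-3 ≠ -1, so there is no saddle point; optimal play is mixed.
III is strictly dominated by I, so Player I never plays it.
IV is strictly dominated by II, so Player I never plays it.
On the remaining 2×2 (I, II vs C1, C2):
Let Player I play I with probability p. Expected payoff against C1: (-3)p + 2(1−p) = −5p + 2; against C2: (-1)p + (-5)(1−p) = 4p − 5.
Setting these equal: −5p + 2 = 4p − 5 ⇒ −9p = -7 ⇒ p = 7/9, and the value is (-5)·(7/9) + 2 = -17/9.
For Player II: with q = P(C1), equating I's and II's payoffs gives −2q − 1 = 7q − 5 ⇒ q = 4/9.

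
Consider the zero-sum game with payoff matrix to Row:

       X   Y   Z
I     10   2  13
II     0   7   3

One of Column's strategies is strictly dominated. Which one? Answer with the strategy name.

Z

X holds Row's payoff strictly below Z in every row: 10 < 13, 0 < 3.
So Z is strictly dominated for Column.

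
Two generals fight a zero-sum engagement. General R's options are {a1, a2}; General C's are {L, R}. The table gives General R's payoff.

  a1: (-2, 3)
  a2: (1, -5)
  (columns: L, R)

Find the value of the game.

Row minima: a1 → -2, a2 → -5; maximin = -2.
Column maxima: L → 1, R → 3; minimax = 1.
-2 ≠ 1, so there is no saddle point; optimal play is mixed.
Let General R play a1 with probability p. Expected payoff against L: (-2)p + 1(1−p) = −3p + 1; against R: 3p + (-5)(1−p) = 8p − 5.
Setting these equal: −3p + 1 = 8p − 5 ⇒ −11p = -6 ⇒ p = 6/11, and the value is (-3)·(6/11) + 1 = -7/11.
For General C: with q = P(L), equating a1's and a2's payoffs gives −5q + 3 = 6q − 5 ⇒ q = 8/11.

-7/11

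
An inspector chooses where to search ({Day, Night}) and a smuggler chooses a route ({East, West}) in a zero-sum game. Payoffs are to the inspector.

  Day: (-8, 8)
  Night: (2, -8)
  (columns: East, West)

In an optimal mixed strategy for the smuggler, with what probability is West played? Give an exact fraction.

Row minima: Day → -8, Night → -8; maximin = -8.
Column maxima: East → 2, West → 8; minimax = 2.
-8 ≠ 2, so there is no saddle point; optimal play is mixed.
Let the inspector play Day with probability p. Expected payoff against East: (-8)p + 2(1−p) = −10p + 2; against West: 8p + (-8)(1−p) = 16p − 8.
Setting these equal: −10p + 2 = 16p − 8 ⇒ −26p = -10 ⇒ p = 5/13, and the value is (-10)·(5/13) + 2 = -24/13.
For the smuggler: with q = P(East), equating Day's and Night's payoffs gives −16q + 8 = 10q − 8 ⇒ q = 8/13.

5/13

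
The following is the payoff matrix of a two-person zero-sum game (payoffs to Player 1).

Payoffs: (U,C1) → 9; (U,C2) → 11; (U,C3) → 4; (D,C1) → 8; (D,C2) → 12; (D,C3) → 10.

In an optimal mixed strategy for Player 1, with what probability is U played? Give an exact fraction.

2/7

Row minima: U → 4, D → 8; maximin = 8.
Column maxima: C1 → 9, C2 → 12, C3 → 10; minimax = 9.
8 ≠ 9, so there is no saddle point; optimal play is mixed.
C2 is strictly dominated by C1 (it gives Player 1 strictly more in every row), so Player 2 never plays it.
On the remaining 2×2 (U, D vs C1, C3):
Let Player 1 play U with probability p. Expected payoff against C1: 9p + 8(1−p) = p + 8; against C3: 4p + 10(1−p) = −6p + 10.
Setting these equal: p + 8 = −6p + 10 ⇒ 7p = 2 ⇒ p = 2/7, and the value is (1)·(2/7) + 8 = 58/7.
For Player 2: with q = P(C1), equating U's and D's payoffs gives 5q + 4 = −2q + 10 ⇒ q = 6/7.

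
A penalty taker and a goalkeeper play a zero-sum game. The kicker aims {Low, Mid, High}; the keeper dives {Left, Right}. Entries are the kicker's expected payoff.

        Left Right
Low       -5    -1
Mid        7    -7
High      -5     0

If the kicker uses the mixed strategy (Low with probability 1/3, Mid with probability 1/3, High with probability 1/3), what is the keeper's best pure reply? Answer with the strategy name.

Right

If the keeper plays Left, the kicker's expected payoff is (1/3)·(-5) + (1/3)·7 + (1/3)·(-5) = -1.
If the keeper plays Right, the kicker's expected payoff is (1/3)·(-1) + (1/3)·(-7) + (1/3)·0 = -8/3.
The keeper minimizes the kicker's payoff; the smallest is -8/3, so the best response is Right.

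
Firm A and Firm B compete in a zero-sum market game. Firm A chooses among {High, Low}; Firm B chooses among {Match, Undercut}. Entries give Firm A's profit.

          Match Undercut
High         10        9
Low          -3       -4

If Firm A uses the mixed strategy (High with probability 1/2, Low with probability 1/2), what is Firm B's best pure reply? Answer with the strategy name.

If Firm B plays Match, Firm A's expected payoff is (1/2)·10 + (1/2)·(-3) = 7/2.
If Firm B plays Undercut, Firm A's expected payoff is (1/2)·9 + (1/2)·(-4) = 5/2.
Firm B minimizes Firm A's payoff; the smallest is 5/2, so the best response is Undercut.

Undercut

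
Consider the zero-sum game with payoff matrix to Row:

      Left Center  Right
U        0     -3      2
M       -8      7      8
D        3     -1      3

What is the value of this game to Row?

Row minima: U → -3, M → -8, D → -1; maximin = -1.
Column maxima: Left → 3, Center → 7, Right → 8; minimax = 3.
-1 ≠ 3, so there is no saddle point; optimal play is mixed.
U is strictly dominated by D, so Row never plays it.
Right is strictly dominated by Center (it gives Row strictly more in every row), so Column never plays it.
On the remaining 2×2 (M, D vs Left, Center):
Let Row play M with probability p. Expected payoff against Left: (-8)p + 3(1−p) = −11p + 3; against Center: 7p + (-1)(1−p) = 8p − 1.
Setting these equal: −11p + 3 = 8p − 1 ⇒ −19p = -4 ⇒ p = 4/19, and the value is (-11)·(4/19) + 3 = 13/19.
For Column: with q = P(Left), equating M's and D's payoffs gives −15q + 7 = 4q − 1 ⇒ q = 8/19.

13/19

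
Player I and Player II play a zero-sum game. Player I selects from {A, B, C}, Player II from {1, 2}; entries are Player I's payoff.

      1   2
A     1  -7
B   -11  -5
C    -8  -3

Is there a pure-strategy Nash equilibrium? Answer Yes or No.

No

Row minima: A → -7, B → -11, C → -8; maximin = -7.
Column maxima: 1 → 1, 2 → -3; minimax = -3.
-7 ≠ -3, so no pure-strategy equilibrium exists.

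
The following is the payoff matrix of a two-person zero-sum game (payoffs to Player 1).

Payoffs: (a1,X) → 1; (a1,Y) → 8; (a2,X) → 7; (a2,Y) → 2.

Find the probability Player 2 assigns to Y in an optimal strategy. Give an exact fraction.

Row minima: a1 → 1, a2 → 2; maximin = 2.
Column maxima: X → 7, Y → 8; minimax = 7.
2 ≠ 7, so there is no saddle point; optimal play is mixed.
Let Player 1 play a1 with probability p. Expected payoff against X: 1p + 7(1−p) = −6p + 7; against Y: 8p + 2(1−p) = 6p + 2.
Setting these equal: −6p + 7 = 6p + 2 ⇒ −12p = -5 ⇒ p = 5/12, and the value is (-6)·(5/12) + 7 = 9/2.
For Player 2: with q = P(X), equating a1's and a2's payoffs gives −7q + 8 = 5q + 2 ⇒ q = 1/2.

1/2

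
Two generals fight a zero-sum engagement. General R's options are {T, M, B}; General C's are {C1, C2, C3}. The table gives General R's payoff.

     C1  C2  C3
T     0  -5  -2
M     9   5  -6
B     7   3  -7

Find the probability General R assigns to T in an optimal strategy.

Row minima: T → -5, M → -6, B → -7; maximin = -5.
Column maxima: C1 → 9, C2 → 5, C3 → -2; minimax = -2.
-5 ≠ -2, so there is no saddle point; optimal play is mixed.
B is strictly dominated by M, so General R never plays it.
C1 is strictly dominated by C2 (it gives General R strictly more in every row), so General C never plays it.
On the remaining 2×2 (T, M vs C2, C3):
Let General R play T with probability p. Expected payoff against C2: (-5)p + 5(1−p) = −10p + 5; against C3: (-2)p + (-6)(1−p) = 4p − 6.
Setting these equal: −10p + 5 = 4p − 6 ⇒ −14p = -11 ⇒ p = 11/14, and the value is (-10)·(11/14) + 5 = -20/7.
For General C: with q = P(C2), equating T's and M's payoffs gives −3q − 2 = 11q − 6 ⇒ q = 2/7.

11/14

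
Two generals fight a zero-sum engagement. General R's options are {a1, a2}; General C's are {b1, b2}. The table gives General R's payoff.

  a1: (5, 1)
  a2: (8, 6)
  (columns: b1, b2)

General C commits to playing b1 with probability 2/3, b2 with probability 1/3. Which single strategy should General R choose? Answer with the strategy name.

a2

Expected payoff of a1: (2/3)·5 + (1/3)·1 = 11/3.
Expected payoff of a2: (2/3)·8 + (1/3)·6 = 22/3.
The largest is 22/3, so General R's best response is a2.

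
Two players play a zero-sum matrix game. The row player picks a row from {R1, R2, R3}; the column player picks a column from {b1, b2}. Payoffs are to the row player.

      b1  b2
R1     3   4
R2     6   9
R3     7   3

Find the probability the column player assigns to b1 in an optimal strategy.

Row minima: R1 → 3, R2 → 6, R3 → 3; maximin = 6.
Column maxima: b1 → 7, b2 → 9; minimax = 7.
6 ≠ 7, so there is no saddle point; optimal play is mixed.
R1 is strictly dominated by R2, so the row player never plays it.
On the remaining 2×2 (R2, R3 vs b1, b2):
Let the row player play R2 with probability p. Expected payoff against b1: 6p + 7(1−p) = −p + 7; against b2: 9p + 3(1−p) = 6p + 3.
Setting these equal: −p + 7 = 6p + 3 ⇒ −7p = -4 ⇒ p = 4/7, and the value is (-1)·(4/7) + 7 = 45/7.
For the column player: with q = P(b1), equating R2's and R3's payoffs gives −3q + 9 = 4q + 3 ⇒ q = 6/7.

6/7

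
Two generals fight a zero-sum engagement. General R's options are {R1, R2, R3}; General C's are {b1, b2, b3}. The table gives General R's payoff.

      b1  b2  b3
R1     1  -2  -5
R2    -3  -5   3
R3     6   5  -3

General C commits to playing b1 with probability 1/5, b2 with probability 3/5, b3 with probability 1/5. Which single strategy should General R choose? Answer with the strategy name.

R3

Expected payoff of R1: (1/5)·1 + (3/5)·(-2) + (1/5)·(-5) = -2.
Expected payoff of R2: (1/5)·(-3) + (3/5)·(-5) + (1/5)·3 = -3.
Expected payoff of R3: (1/5)·6 + (3/5)·5 + (1/5)·(-3) = 18/5.
The largest is 18/5, so General R's best response is R3.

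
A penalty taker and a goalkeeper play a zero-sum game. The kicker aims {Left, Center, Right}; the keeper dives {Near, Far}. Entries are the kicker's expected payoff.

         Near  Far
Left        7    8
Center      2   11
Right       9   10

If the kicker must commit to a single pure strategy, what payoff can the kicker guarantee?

9

Row minima: Left → 7, Center → 2, Right → 9.
The best of these is 9.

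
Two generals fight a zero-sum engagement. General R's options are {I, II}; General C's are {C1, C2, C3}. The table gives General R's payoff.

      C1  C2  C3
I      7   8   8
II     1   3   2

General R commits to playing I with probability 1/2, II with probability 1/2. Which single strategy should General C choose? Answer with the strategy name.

If General C plays C1, General R's expected payoff is (1/2)·7 + (1/2)·1 = 4.
If General C plays C2, General R's expected payoff is (1/2)·8 + (1/2)·3 = 11/2.
If General C plays C3, General R's expected payoff is (1/2)·8 + (1/2)·2 = 5.
General C minimizes General R's payoff; the smallest is 4, so the best response is C1.

C1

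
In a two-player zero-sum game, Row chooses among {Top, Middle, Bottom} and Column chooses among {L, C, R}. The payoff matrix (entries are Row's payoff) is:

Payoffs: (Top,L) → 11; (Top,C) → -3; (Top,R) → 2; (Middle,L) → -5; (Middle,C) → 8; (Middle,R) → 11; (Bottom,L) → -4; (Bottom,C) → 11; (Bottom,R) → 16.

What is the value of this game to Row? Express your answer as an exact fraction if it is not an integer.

Row minima: Top → -3, Middle → -5, Bottom → -4; maximin = -3.
Column maxima: L → 11, C → 11, R → 16; minimax = 11.
-3 ≠ 11, so there is no saddle point; optimal play is mixed.
Middle is strictly dominated by Bottom, so Row never plays it.
R is strictly dominated by C (it gives Row strictly more in every row), so Column never plays it.
On the remaining 2×2 (Top, Bottom vs L, C):
Let Row play Top with probability p. Expected payoff against L: 11p + (-4)(1−p) = 15p − 4; against C: (-3)p + 11(1−p) = −14p + 11.
Setting these equal: 15p − 4 = −14p + 11 ⇒ 29p = 15 ⇒ p = 15/29, and the value is (15)·(15/29) − 4 = 109/29.
For Column: with q = P(L), equating Top's and Bottom's payoffs gives 14q − 3 = −15q + 11 ⇒ q = 14/29.

109/29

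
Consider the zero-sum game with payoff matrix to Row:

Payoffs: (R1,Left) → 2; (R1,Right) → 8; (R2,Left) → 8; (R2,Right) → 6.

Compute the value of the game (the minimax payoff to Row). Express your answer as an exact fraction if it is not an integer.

Row minima: R1 → 2, R2 → 6; maximin = 6.
Column maxima: Left → 8, Right → 8; minimax = 8.
6 ≠ 8, so there is no saddle point; optimal play is mixed.
Let Row play R1 with probability p. Expected payoff against Left: 2p + 8(1−p) = −6p + 8; against Right: 8p + 6(1−p) = 2p + 6.
Setting these equal: −6p + 8 = 2p + 6 ⇒ −8p = -2 ⇒ p = 1/4, and the value is (-6)·(1/4) + 8 = 13/2.
For Column: with q = P(Left), equating R1's and R2's payoffs gives −6q + 8 = 2q + 6 ⇒ q = 1/4.

13/2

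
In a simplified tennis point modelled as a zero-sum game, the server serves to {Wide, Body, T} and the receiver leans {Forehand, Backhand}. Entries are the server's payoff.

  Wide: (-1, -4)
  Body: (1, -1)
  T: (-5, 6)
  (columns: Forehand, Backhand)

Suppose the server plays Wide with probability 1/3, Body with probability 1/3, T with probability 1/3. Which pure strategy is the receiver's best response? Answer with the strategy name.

Forehand

If the receiver plays Forehand, the server's expected payoff is (1/3)·(-1) + (1/3)·1 + (1/3)·(-5) = -5/3.
If the receiver plays Backhand, the server's expected payoff is (1/3)·(-4) + (1/3)·(-1) + (1/3)·6 = 1/3.
The receiver minimizes the server's payoff; the smallest is -5/3, so the best response is Forehand.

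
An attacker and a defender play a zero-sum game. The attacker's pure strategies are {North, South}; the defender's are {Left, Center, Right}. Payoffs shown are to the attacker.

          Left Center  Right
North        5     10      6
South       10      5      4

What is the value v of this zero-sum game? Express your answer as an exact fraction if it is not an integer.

Row minima: North → 5, South → 4; maximin = 5.
Column maxima: Left → 10, Center → 10, Right → 6; minimax = 6.
5 ≠ 6, so there is no saddle point; optimal play is mixed.
Center is strictly dominated by Right (it gives the attacker strictly more in every row), so the defender never plays it.
On the remaining 2×2 (North, South vs Left, Right):
Let the attacker play North with probability p. Expected payoff against Left: 5p + 10(1−p) = −5p + 10; against Right: 6p + 4(1−p) = 2p + 4.
Setting these equal: −5p + 10 = 2p + 4 ⇒ −7p = -6 ⇒ p = 6/7, and the value is (-5)·(6/7) + 10 = 40/7.
For the defender: with q = P(Left), equating North's and South's payoffs gives −q + 6 = 6q + 4 ⇒ q = 2/7.

40/7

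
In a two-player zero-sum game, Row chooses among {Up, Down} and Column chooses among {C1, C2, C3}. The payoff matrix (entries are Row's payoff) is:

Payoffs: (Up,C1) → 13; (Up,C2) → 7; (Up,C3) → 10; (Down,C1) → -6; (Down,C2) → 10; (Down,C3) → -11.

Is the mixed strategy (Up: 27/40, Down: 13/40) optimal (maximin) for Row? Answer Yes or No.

No

Against C1 this mix gives (27/40)·13 + (13/40)·(-6) = 273/40.
Against C2 this mix gives (27/40)·7 + (13/40)·10 = 319/40.
Against C3 this mix gives (27/40)·10 + (13/40)·(-11) = 127/40.
Column will play C3, holding Row to 127/40. Shifting weight toward the row that does better against C3 would raise this floor (the equalizing mix achieves 59/8 against both C3 and C2), so the proposed strategy is not optimal.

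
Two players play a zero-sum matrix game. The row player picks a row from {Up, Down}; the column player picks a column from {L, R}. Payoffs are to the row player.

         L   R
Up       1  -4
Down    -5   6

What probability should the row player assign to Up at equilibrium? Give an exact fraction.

11/16

Row minima: Up → -4, Down → -5; maximin = -4.
Column maxima: L → 1, R → 6; minimax = 1.
-4 ≠ 1, so there is no saddle point; optimal play is mixed.
Let the row player play Up with probability p. Expected payoff against L: 1p + (-5)(1−p) = 6p − 5; against R: (-4)p + 6(1−p) = −10p + 6.
Setting these equal: 6p − 5 = −10p + 6 ⇒ 16p = 11 ⇒ p = 11/16, and the value is (6)·(11/16) − 5 = -7/8.
For the column player: with q = P(L), equating Up's and Down's payoffs gives 5q − 4 = −11q + 6 ⇒ q = 5/8.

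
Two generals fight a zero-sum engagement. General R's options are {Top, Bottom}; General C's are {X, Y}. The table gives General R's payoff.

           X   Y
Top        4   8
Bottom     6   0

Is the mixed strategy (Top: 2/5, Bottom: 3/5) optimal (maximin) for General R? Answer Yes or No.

No

Against X this mix gives (2/5)·4 + (3/5)·6 = 26/5.
Against Y this mix gives (2/5)·8 + (3/5)·0 = 16/5.
General C will play Y, holding General R to 16/5. Shifting weight toward the row that does better against Y would raise this floor (the equalizing mix achieves 24/5 against both Y and X), so the proposed strategy is not optimal.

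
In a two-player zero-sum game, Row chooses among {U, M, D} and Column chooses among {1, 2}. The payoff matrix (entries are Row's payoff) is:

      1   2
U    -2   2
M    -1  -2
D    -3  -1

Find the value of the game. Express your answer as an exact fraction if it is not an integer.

-6/5

Row minima: U → -2, M → -2, D → -3; maximin = -2.
Column maxima: 1 → -1, 2 → 2; minimax = -1.
-2 ≠ -1, so there is no saddle point; optimal play is mixed.
D is strictly dominated by U, so Row never plays it.
On the remaining 2×2 (U, M vs 1, 2):
Let Row play U with probability p. Expected payoff against 1: (-2)p + (-1)(1−p) = −p − 1; against 2: 2p + (-2)(1−p) = 4p − 2.
Setting these equal: −p − 1 = 4p − 2 ⇒ −5p = -1 ⇒ p = 1/5, and the value is (-1)·(1/5) − 1 = -6/5.
For Column: with q = P(1), equating U's and M's payoffs gives −4q + 2 = q − 2 ⇒ q = 4/5.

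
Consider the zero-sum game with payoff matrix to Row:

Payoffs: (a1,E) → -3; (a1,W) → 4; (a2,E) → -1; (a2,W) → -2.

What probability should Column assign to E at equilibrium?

3/4

Row minima: a1 → -3, a2 → -2; maximin = -2.
Column maxima: E → -1, W → 4; minimax = -1.
-2 ≠ -1, so there is no saddle point; optimal play is mixed.
Let Row play a1 with probability p. Expected payoff against E: (-3)p + (-1)(1−p) = −2p − 1; against W: 4p + (-2)(1−p) = 6p − 2.
Setting these equal: −2p − 1 = 6p − 2 ⇒ −8p = -1 ⇒ p = 1/8, and the value is (-2)·(1/8) − 1 = -5/4.
For Column: with q = P(E), equating a1's and a2's payoffs gives −7q + 4 = q − 2 ⇒ q = 3/4.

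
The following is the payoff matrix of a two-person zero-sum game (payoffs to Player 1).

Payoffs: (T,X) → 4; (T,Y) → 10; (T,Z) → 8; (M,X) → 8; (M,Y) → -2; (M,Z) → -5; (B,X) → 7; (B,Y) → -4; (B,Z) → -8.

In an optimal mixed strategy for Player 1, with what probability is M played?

4/17

Row minima: T → 4, M → -5, B → -8; maximin = 4.
Column maxima: X → 8, Y → 10, Z → 8; minimax = 8.
4 ≠ 8, so there is no saddle point; optimal play is mixed.
B is strictly dominated by M, so Player 1 never plays it.
Y is strictly dominated by Z (it gives Player 1 strictly more in every row), so Player 2 never plays it.
On the remaining 2×2 (T, M vs X, Z):
Let Player 1 play T with probability p. Expected payoff against X: 4p + 8(1−p) = −4p + 8; against Z: 8p + (-5)(1−p) = 13p − 5.
Setting these equal: −4p + 8 = 13p − 5 ⇒ −17p = -13 ⇒ p = 13/17, and the value is (-4)·(13/17) + 8 = 84/17.
For Player 2: with q = P(X), equating T's and M's payoffs gives −4q + 8 = 13q − 5 ⇒ q = 13/17.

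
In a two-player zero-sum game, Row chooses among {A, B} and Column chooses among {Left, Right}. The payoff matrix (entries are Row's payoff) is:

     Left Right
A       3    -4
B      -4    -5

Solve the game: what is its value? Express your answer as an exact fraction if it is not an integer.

-4

Row minima: A → -4, B → -5; maximin = -4.
Column maxima: Left → 3, Right → -4; minimax = -4.
Since maximin = minimax = -4, there is a saddle point and the value is -4.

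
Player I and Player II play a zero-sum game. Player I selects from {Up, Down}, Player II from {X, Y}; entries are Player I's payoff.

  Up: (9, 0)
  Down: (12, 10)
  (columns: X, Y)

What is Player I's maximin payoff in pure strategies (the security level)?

10

Row minima: Up → 0, Down → 10.
The best of these is 10.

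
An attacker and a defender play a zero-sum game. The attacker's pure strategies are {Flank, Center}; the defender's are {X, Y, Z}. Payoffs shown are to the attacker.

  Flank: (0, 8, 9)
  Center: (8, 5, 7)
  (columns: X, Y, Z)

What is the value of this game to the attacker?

Row minima: Flank → 0, Center → 5; maximin = 5.
Column maxima: X → 8, Y → 8, Z → 9; minimax = 8.
5 ≠ 8, so there is no saddle point; optimal play is mixed.
Z is strictly dominated by Y (it gives the attacker strictly more in every row), so the defender never plays it.
On the remaining 2×2 (Flank, Center vs X, Y):
Let the attacker play Flank with probability p. Expected payoff against X: 0p + 8(1−p) = −8p + 8; against Y: 8p + 5(1−p) = 3p + 5.
Setting these equal: −8p + 8 = 3p + 5 ⇒ −11p = -3 ⇒ p = 3/11, and the value is (-8)·(3/11) + 8 = 64/11.
For the defender: with q = P(X), equating Flank's and Center's payoffs gives −8q + 8 = 3q + 5 ⇒ q = 3/11.

64/11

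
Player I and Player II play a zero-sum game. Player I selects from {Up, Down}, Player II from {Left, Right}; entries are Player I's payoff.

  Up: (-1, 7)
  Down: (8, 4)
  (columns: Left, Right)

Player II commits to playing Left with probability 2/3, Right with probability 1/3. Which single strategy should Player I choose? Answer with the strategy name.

Down

Expected payoff of Up: (2/3)·(-1) + (1/3)·7 = 5/3.
Expected payoff of Down: (2/3)·8 + (1/3)·4 = 20/3.
The largest is 20/3, so Player I's best response is Down.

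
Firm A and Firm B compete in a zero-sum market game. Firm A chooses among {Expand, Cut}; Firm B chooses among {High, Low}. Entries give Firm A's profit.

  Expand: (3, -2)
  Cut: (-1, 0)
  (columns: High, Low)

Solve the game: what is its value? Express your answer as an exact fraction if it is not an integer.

-1/3

Row minima: Expand → -2, Cut → -1; maximin = -1.
Column maxima: High → 3, Low → 0; minimax = 0.
-1 ≠ 0, so there is no saddle point; optimal play is mixed.
Let Firm A play Expand with probability p. Expected payoff against High: 3p + (-1)(1−p) = 4p − 1; against Low: (-2)p + 0(1−p) = −2p.
Setting these equal: 4p − 1 = −2p ⇒ 6p = 1 ⇒ p = 1/6, and the value is (4)·(1/6) − 1 = -1/3.
For Firm B: with q = P(High), equating Expand's and Cut's payoffs gives 5q − 2 = −q ⇒ q = 1/3.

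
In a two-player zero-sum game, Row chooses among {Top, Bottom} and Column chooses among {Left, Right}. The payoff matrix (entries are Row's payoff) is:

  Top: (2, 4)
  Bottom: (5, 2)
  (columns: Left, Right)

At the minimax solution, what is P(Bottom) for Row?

2/5

Row minima: Top → 2, Bottom → 2; maximin = 2.
Column maxima: Left → 5, Right → 4; minimax = 4.
2 ≠ 4, so there is no saddle point; optimal play is mixed.
Let Row play Top with probability p. Expected payoff against Left: 2p + 5(1−p) = −3p + 5; against Right: 4p + 2(1−p) = 2p + 2.
Setting these equal: −3p + 5 = 2p + 2 ⇒ −5p = -3 ⇒ p = 3/5, and the value is (-3)·(3/5) + 5 = 16/5.
For Column: with q = P(Left), equating Top's and Bottom's payoffs gives −2q + 4 = 3q + 2 ⇒ q = 2/5.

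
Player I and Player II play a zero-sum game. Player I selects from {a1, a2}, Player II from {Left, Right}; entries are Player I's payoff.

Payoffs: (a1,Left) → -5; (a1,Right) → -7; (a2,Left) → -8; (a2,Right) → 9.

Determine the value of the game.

-101/19

Row minima: a1 → -7, a2 → -8; maximin = -7.
Column maxima: Left → -5, Right → 9; minimax = -5.
-7 ≠ -5, so there is no saddle point; optimal play is mixed.
Let Player I play a1 with probability p. Expected payoff against Left: (-5)p + (-8)(1−p) = 3p − 8; against Right: (-7)p + 9(1−p) = −16p + 9.
Setting these equal: 3p − 8 = −16p + 9 ⇒ 19p = 17 ⇒ p = 17/19, and the value is (3)·(17/19) − 8 = -101/19.
For Player II: with q = P(Left), equating a1's and a2's payoffs gives 2q − 7 = −17q + 9 ⇒ q = 16/19.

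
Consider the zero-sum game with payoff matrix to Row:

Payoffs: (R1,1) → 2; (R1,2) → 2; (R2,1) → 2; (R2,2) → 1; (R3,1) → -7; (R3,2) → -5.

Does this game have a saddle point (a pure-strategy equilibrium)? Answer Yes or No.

Row minima: R1 → 2, R2 → 1, R3 → -7; maximin = 2.
Column maxima: 1 → 2, 2 → 2; minimax = 2.
maximin = minimax = 2, so a saddle point exists.

Yes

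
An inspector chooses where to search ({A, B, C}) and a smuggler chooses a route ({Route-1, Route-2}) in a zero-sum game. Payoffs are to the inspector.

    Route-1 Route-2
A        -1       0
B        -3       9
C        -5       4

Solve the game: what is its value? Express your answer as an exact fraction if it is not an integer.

Row minima: A → -1, B → -3, C → -5; maximin = -1.
Column maxima: Route-1 → -1, Route-2 → 9; minimax = -1.
Since maximin = minimax = -1, there is a saddle point and the value is -1.

-1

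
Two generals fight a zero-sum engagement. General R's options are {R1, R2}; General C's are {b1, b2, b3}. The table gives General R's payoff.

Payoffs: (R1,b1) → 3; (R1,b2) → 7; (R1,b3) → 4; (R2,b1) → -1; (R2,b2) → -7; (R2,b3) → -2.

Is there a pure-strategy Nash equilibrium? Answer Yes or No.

Yes

Row minima: R1 → 3, R2 → -7; maximin = 3.
Column maxima: b1 → 3, b2 → 7, b3 → 4; minimax = 3.
maximin = minimax = 3, so a saddle point exists.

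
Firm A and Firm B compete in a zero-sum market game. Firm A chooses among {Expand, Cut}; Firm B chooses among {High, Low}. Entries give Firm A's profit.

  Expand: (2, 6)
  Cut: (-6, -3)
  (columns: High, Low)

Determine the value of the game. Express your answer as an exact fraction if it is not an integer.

Row minima: Expand → 2, Cut → -6; maximin = 2.
Column maxima: High → 2, Low → 6; minimax = 2.
Since maximin = minimax = 2, there is a saddle point and the value is 2.

2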